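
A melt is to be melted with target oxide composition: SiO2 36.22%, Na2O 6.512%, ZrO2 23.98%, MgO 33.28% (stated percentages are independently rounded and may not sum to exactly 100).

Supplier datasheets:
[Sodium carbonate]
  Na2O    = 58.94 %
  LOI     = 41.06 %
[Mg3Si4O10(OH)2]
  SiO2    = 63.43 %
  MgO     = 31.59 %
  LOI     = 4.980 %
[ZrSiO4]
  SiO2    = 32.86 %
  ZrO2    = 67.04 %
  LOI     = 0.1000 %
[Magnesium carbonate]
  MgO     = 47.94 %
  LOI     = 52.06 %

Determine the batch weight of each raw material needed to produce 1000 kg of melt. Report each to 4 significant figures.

Batch per 1000 kg melt:
  Sodium carbonate: 110.5 kg
  Mg3Si4O10(OH)2: 385.7 kg
  ZrSiO4: 357.7 kg
  Magnesium carbonate: 440.0 kg
Total batch = 1294 kg; LOI loss = 294.0 kg; yield = 77.28%

All internal work runs at exact precision in every operation; values along the way are printed (rounded to four significant figures) alongside each step — every reported figure receives exactly one rounding. The derived quantities are re-derived from the batch weights per 1000 kg of glass at full float precision (yield, the totals, LOI, net glass mass, four oxide percentages) as they appear in the problem or the answer.
Oxide mass targets, per 1000 kg melt:
  SiO2: 36.22% × 1000 = 362.2 kg
  Na2O: 6.512% × 1000 = 65.12 kg
  ZrO2: 23.98% × 1000 = 239.8 kg
  MgO: 33.28% × 1000 = 332.8 kg
Verifying the oxide balance with the batch weights as given, per the basis as stated (target by target, the sums agree exact up to rounding of places):
  SiO2: 385.7·0.6343 + 357.7·0.3286 = 362.2 kg (target 362.2 kg)
  Na2O: 110.5·0.5894 = 65.13 kg (target 65.12 kg)
  ZrO2: 357.7·0.6704 = 239.8 kg (target 239.8 kg)
  MgO: 385.7·0.3159 + 440.0·0.4794 = 332.8 kg (target 332.8 kg)
Glass-mass bookkeeping: total charge less LOI = 999.9 kg (oxide target masses add up to 999.9 kg; basis as stated: 1000 kg — deltas are rounding alone).
Whole-batch sum: Σ batch = 1294 kg; loss to ignition Σ batch·LOI = 294.0 kg; the yield ratio, glass ÷ batch: 77.28%.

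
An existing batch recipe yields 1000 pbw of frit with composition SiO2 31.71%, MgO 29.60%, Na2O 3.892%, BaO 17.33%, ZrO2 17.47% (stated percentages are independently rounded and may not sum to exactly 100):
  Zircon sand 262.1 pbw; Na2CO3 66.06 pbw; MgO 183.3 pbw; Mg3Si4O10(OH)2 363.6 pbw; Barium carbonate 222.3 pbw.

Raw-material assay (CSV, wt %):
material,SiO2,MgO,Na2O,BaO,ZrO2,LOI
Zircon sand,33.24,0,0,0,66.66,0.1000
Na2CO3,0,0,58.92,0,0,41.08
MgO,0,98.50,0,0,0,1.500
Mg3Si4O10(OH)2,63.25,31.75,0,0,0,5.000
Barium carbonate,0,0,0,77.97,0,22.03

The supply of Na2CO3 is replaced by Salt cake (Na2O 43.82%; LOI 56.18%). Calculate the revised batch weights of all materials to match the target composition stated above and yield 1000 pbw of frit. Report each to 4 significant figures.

Revised batch per 1000 pbw frit:
  Zircon sand: 262.1 pbw
  Salt cake: 88.82 pbw
  MgO: 183.3 pbw
  Mg3Si4O10(OH)2: 363.6 pbw
  Barium carbonate: 222.3 pbw
Total batch = 1120 pbw; LOI loss = 120.1 pbw

Intermediates appear rounded to 4 significant figures as written; all arithmetic keeps exact precision from start to finish — a single rounding completes every reported number — all derived quantities, which include LOI, net glass mass, five oxide percentages, totals, yield, are rebuilt in exact precision, precisely as stated by the problem or the answer, starting from the weights for 1000 pbw of glass.
The oxide mass targets at 1000 pbw frit:
  SiO2: 31.71% × 1000 = 317.1 pbw
  MgO: 29.60% × 1000 = 296.0 pbw
  Na2O: 3.892% × 1000 = 38.92 pbw
  BaO: 17.33% × 1000 = 173.3 pbw
  ZrO2: 17.47% × 1000 = 174.7 pbw
Checking each oxide sum working from each reported weight, versus the basis set out (sums match the target masses exact up to rounding of places):
  SiO2: 262.1·0.3324 + 363.6·0.6325 = 317.1 pbw (target 317.1 pbw)
  MgO: 183.3·0.9850 + 363.6·0.3175 = 296.0 pbw (target 296.0 pbw)
  Na2O: 88.82·0.4382 = 38.92 pbw (target 38.92 pbw)
  BaO: 222.3·0.7797 = 173.3 pbw (target 173.3 pbw)
  ZrO2: 262.1·0.6666 = 174.7 pbw (target 174.7 pbw)
Glass-mass sanity pass: batch Σ − ignition loss = 1000 pbw (targets for the oxides total 1000 pbw; basis as stated: 1000 pbw — gaps are rounding artifacts).
Summing the batch: Σ batch = 1120 pbw; ignition loss, Σ(batch × LOI) = 120.1 pbw; glass ÷ batch gives a yield of 89.28%.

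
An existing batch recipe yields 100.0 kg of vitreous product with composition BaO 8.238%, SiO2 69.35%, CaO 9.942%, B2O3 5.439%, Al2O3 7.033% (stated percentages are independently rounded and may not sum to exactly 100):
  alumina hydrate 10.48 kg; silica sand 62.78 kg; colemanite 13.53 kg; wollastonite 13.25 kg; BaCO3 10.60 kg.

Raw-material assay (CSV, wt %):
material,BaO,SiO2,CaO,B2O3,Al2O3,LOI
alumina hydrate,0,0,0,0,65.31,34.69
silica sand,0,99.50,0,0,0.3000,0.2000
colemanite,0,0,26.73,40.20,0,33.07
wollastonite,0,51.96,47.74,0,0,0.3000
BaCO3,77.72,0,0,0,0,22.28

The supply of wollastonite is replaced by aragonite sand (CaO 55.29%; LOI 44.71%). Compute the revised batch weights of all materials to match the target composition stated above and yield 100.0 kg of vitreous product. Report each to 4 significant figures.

The whole derivation keeps full float precision at all times. Values along the way are printed, rounded to 4 significant figures, between the steps. A single rounding completes every reported result. All derived quantities (the five compositions, the totals, yield, glass mass, ignition loss) are rebuilt using the weight values per 100.0 kg of glass at full precision as quoted within problem or answer.
Oxide mass targets, per 100.0 kg vitreous product:
  BaO: 8.238% × 100.0 = 8.238 kg
  SiO2: 69.35% × 100.0 = 69.35 kg
  CaO: 9.942% × 100.0 = 9.942 kg
  B2O3: 5.439% × 100.0 = 5.439 kg
  Al2O3: 7.033% × 100.0 = 7.033 kg
Checking each oxide sum using the reported weights, under the basis named above (sum by sum, the targets are met exact up to rounding of places):
  BaO: 10.60·0.7772 = 8.238 kg (target 8.238 kg)
  SiO2: 69.70·0.9950 = 69.35 kg (target 69.35 kg)
  CaO: 13.53·0.2673 + 11.44·0.5529 = 9.942 kg (target 9.942 kg)
  B2O3: 13.53·0.4020 = 5.439 kg (target 5.439 kg)
  Al2O3: 10.45·0.6531 + 69.70·0.003000 = 7.034 kg (target 7.033 kg)
Glass-mass closure: total charge less LOI = 100.0 kg (the targets, summed, come to 100.0 kg; basis as stated: 100.0 kg — gaps are rounding artifacts).
Adding the batch up: Σ batch = 115.7 kg; Σ batch·LOI gives LOI loss = 15.72 kg; yield: glass divided by total = 86.42%.

Revised batch per 100.0 kg vitreous product:
  alumina hydrate: 10.45 kg
  silica sand: 69.70 kg
  colemanite: 13.53 kg
  aragonite sand: 11.44 kg
  BaCO3: 10.60 kg
Total batch = 115.7 kg; LOI loss = 15.72 kg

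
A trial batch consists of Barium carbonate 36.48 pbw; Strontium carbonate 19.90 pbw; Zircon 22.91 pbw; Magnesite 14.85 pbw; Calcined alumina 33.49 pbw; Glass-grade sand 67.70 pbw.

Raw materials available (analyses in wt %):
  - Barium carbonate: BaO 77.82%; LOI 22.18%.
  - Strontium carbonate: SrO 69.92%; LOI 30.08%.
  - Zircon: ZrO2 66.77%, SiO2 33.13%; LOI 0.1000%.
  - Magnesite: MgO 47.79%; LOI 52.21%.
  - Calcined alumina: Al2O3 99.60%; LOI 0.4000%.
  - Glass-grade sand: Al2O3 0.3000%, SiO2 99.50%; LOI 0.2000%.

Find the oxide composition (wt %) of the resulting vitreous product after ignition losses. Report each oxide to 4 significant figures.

Every computation keeps full precision through the solve — intermediates appear (rounded to four significant figures) within the worked lines. Every reported value is rounded once only; derived quantities (yield, the six compositions, net glass mass, ignition loss, totals) are rebuilt from the batch weights per 173.2 pbw of glass at exact precision, exactly as printed in either problem or answer.
Oxide masses out of the charge:
  Al2O3: 33.49·0.9960 + 67.70·0.003000 = 33.56 pbw
  ZrO2: 22.91·0.6677 = 15.30 pbw
  MgO: 14.85·0.4779 = 7.097 pbw
  SrO: 19.90·0.6992 = 13.91 pbw
  BaO: 36.48·0.7782 = 28.39 pbw
  SiO2: 22.91·0.3313 + 67.70·0.9950 = 74.95 pbw
LOI: 36.48·0.2218 + 19.90·0.3008 + 22.91·0.001000 + 14.85·0.5221 + 33.49·0.004000 + 67.70·0.002000 = 22.12 pbw
batch − LOI leaves glass = 195.3 − 22.12 = 173.2 pbw (= the summed oxide contributions)
oxide / glass × 100 gives the wt %

Glass mass = 173.2 pbw (batch 195.3 − LOI 22.12).
Composition: Al2O3 19.38%, ZrO2 8.832%, MgO 4.097%, SrO 8.033%, BaO 16.39%, SiO2 43.27%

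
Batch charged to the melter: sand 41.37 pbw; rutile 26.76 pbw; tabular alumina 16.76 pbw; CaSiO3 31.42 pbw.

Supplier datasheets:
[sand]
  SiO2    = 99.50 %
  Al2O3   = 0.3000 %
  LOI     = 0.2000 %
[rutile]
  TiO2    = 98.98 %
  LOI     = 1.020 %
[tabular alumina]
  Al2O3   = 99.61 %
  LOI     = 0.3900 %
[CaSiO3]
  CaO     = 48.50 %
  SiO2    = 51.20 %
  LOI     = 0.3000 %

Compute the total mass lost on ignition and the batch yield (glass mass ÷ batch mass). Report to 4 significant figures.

LOI loss = 0.5153 pbw; glass = 115.8 pbw; yield = 99.56%

The working math carries exact precision throughout — working values are displayed rounded to four significant digits in the working. Every reported result is rounded a single time; the derived quantities are carried in full float precision (glass mass, the totals, LOI, four oxide percentages, yield) from the weighed amounts for 115.8 pbw of glass exactly as printed in the problem or the answer.
Material-by-material LOI:
  sand: 41.37 × 0.002000 = 0.08274 pbw
  rutile: 26.76 × 0.01020 = 0.2730 pbw
  tabular alumina: 16.76 × 0.003900 = 0.06536 pbw
  CaSiO3: 31.42 × 0.003000 = 0.09426 pbw
Total LOI = 0.5153 pbw
Glass = batch − LOI = 116.3 − 0.5153 = 115.8 pbw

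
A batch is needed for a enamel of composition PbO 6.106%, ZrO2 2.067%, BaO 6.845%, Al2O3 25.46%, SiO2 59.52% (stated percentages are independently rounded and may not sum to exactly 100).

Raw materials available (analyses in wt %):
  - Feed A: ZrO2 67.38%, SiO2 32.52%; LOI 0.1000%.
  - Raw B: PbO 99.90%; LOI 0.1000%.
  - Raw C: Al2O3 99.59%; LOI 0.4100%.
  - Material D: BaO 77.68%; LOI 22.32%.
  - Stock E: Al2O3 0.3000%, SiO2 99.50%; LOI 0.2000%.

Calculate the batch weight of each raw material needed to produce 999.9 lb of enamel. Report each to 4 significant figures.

Mid-chain values are shown (rounded to 4 significant digits) as written — each numeric step runs at full float precision at each step. Each reported number is rounded exactly once — all derived quantities, including the five compositions, net glass mass, LOI, the yield, the totals, are re-derived from the batch weights on 999.9 lb of glass in full float precision as given in the question or the answer.
Oxide mass targets, per 999.9 lb enamel:
  PbO: 6.106% × 999.9 = 61.05 lb
  ZrO2: 2.067% × 999.9 = 20.67 lb
  BaO: 6.845% × 999.9 = 68.44 lb
  Al2O3: 25.46% × 999.9 = 254.6 lb
  SiO2: 59.52% × 999.9 = 595.1 lb
Checking each oxide sum applying the batch weights above, against the basis in use (target by target, the sums agree given rounding of the digits):
  PbO: 61.12·0.9990 = 61.06 lb (target 61.05 lb)
  ZrO2: 30.67·0.6738 = 20.67 lb (target 20.67 lb)
  BaO: 88.11·0.7768 = 68.44 lb (target 68.44 lb)
  Al2O3: 253.9·0.9959 + 588.1·0.003000 = 254.6 lb (target 254.6 lb)
  SiO2: 30.67·0.3252 + 588.1·0.9950 = 595.1 lb (target 595.1 lb)
Glass mass check: batch Σ − ignition loss = 999.9 lb (targets for the oxides total 999.9 lb; against the stated basis, 999.9 lb — a pure rounding effect).
Batch total: Σ batch = 1022 lb; LOI loss = Σ batch·LOI = 21.98 lb; as yield: glass ÷ batch → 97.85%.

Batch per 999.9 lb enamel:
  Feed A: 30.67 lb
  Raw B: 61.12 lb
  Raw C: 253.9 lb
  Material D: 88.11 lb
  Stock E: 588.1 lb
Total batch = 1022 lb; LOI loss = 21.98 lb; yield = 97.85%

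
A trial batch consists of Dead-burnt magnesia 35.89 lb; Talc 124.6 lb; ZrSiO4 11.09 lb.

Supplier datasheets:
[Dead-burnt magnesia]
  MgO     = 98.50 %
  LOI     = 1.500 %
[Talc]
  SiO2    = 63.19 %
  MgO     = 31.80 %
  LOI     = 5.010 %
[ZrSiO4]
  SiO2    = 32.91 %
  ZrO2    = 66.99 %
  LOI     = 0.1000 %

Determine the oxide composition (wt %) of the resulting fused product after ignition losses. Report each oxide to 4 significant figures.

Glass mass = 164.8 lb (batch 171.6 − LOI 6.792).
Composition: SiO2 49.99%, MgO 45.50%, ZrO2 4.508%

In-progress results are printed rounded to four significant figures in the printout. All internal work holds full float precision end to end — exactly one rounding lands on each reported number; derived quantities are re-derived from the weighed amounts per 164.8 lb of glass in full float precision (LOI, yield, the totals, glass mass, the three compositions), as written in the problem or the answer.
Delivered oxide masses:
  SiO2: 124.6·0.6319 + 11.09·0.3291 = 82.38 lb
  MgO: 35.89·0.9850 + 124.6·0.3180 = 74.97 lb
  ZrO2: 11.09·0.6699 = 7.429 lb
LOI: 35.89·0.01500 + 124.6·0.05010 + 11.09·0.001000 = 6.792 lb
Net of LOI, the glass mass = 171.6 − 6.792 = 164.8 lb (equal to the oxide-mass sum)
each oxide over glass, ×100, is wt %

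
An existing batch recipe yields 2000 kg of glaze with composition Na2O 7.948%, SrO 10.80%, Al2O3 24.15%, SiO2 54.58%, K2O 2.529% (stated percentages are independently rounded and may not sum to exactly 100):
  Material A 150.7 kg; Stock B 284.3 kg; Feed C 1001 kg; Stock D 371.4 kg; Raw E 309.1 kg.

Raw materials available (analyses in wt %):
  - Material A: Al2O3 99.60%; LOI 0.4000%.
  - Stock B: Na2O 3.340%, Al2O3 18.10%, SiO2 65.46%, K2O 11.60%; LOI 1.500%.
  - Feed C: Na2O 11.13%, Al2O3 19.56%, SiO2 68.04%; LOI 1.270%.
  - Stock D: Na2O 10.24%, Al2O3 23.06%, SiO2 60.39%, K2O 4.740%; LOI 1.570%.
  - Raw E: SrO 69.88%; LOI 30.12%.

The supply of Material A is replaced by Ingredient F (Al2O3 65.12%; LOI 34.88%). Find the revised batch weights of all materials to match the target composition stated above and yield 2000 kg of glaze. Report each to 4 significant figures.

The whole derivation runs at full precision from start to finish. The intermediate values appear (rounded to 4 significant digits) on the page; every reported value is rounded only once; derived quantities, including glass mass, the yield, the five compositions, totals, LOI, are re-derived from the weighed amounts at 2000 kg of glass at full precision exactly as shown in the problem or answer text.
Target masses of each oxide per 2000 kg glaze:
  Na2O: 7.948% × 2000 = 159.0 kg
  SrO: 10.80% × 2000 = 216.0 kg
  Al2O3: 24.15% × 2000 = 483.0 kg
  SiO2: 54.58% × 2000 = 1092 kg
  K2O: 2.529% × 2000 = 50.58 kg
Per-oxide balance check per the reported batch figures, per the basis as stated (sum by sum, the targets are met net of answer rounding effects):
  Na2O: 284.3·0.03340 + 1001·0.1113 + 371.4·0.1024 = 158.9 kg (target 159.0 kg)
  SrO: 309.1·0.6988 = 216.0 kg (target 216.0 kg)
  Al2O3: 230.4·0.6512 + 284.3·0.1810 + 1001·0.1956 + 371.4·0.2306 = 482.9 kg (target 483.0 kg)
  SiO2: 284.3·0.6546 + 1001·0.6804 + 371.4·0.6039 = 1091 kg (target 1092 kg)
  K2O: 284.3·0.1160 + 371.4·0.04740 = 50.58 kg (target 50.58 kg)
Consistency of the glass mass: batch total minus LOI = 2000 kg (the targets, summed, come to 2000 kg; stated basis 2000 kg — a pure rounding effect).
Batch total: Σ batch = 2196 kg; LOI loss = Σ batch·LOI = 196.3 kg; yield, glass over the total, = 91.06%.

Revised batch per 2000 kg glaze:
  Ingredient F: 230.4 kg
  Stock B: 284.3 kg
  Feed C: 1001 kg
  Stock D: 371.4 kg
  Raw E: 309.1 kg
Total batch = 2196 kg; LOI loss = 196.3 kg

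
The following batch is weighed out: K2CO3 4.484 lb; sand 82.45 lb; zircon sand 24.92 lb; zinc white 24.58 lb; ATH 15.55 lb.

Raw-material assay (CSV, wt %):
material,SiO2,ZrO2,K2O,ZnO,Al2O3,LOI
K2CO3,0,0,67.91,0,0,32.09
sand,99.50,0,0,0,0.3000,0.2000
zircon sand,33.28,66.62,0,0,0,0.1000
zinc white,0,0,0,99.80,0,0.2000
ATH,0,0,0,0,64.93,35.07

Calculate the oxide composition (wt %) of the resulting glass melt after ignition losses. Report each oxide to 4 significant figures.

Intermediates are rounded off to 4 significant figures when displayed; every computation maintains exact precision from start to finish — exactly one rounding lands on every reported number — all derived quantities are computed in full float precision (the yield, five oxide percentages, net glass mass, LOI, the totals) starting from the weights on 144.9 lb of glass, exactly as shown in problem or answer.
What the batch supplies per oxide:
  SiO2: 82.45·0.9950 + 24.92·0.3328 = 90.33 lb
  ZrO2: 24.92·0.6662 = 16.60 lb
  K2O: 4.484·0.6791 = 3.045 lb
  ZnO: 24.58·0.9980 = 24.53 lb
  Al2O3: 82.45·0.003000 + 15.55·0.6493 = 10.34 lb
LOI: 4.484·0.3209 + 82.45·0.002000 + 24.92·0.001000 + 24.58·0.002000 + 15.55·0.3507 = 7.131 lb
batch − LOI leaves glass = 152.0 − 7.131 = 144.9 lb (= Σ oxide masses)
wt % = oxide mass / glass mass × 100

Glass mass = 144.9 lb (batch 152.0 − LOI 7.131).
Composition: SiO2 62.36%, ZrO2 11.46%, K2O 2.102%, ZnO 16.94%, Al2O3 7.141%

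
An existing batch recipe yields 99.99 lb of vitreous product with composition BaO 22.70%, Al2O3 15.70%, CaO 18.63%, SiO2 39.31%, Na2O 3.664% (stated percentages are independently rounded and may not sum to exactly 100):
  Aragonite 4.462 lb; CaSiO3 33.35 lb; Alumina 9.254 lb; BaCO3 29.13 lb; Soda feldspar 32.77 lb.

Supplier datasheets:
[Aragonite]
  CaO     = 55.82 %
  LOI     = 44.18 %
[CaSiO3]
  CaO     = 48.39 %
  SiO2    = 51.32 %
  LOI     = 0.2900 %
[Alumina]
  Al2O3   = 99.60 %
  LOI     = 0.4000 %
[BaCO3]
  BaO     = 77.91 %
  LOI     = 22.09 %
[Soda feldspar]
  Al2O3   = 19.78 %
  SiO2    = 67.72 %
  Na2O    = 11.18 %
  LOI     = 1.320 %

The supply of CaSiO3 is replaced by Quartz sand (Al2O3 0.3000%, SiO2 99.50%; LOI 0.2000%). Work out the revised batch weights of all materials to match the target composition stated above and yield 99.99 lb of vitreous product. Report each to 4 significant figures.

Every computation maintains exact precision at every stage; values along the way are printed rounded off to 4 significant figures on the page. Exactly one rounding lands on each reported figure; derived quantities are computed in exact precision (the totals, the five compositions, the yield, LOI, glass mass) using the weight values on 99.99 lb of glass, as given in the problem or answer text.
Target oxide masses per 99.99 lb vitreous product:
  BaO: 22.70% × 99.99 = 22.70 lb
  Al2O3: 15.70% × 99.99 = 15.70 lb
  CaO: 18.63% × 99.99 = 18.63 lb
  SiO2: 39.31% × 99.99 = 39.31 lb
  Na2O: 3.664% × 99.99 = 3.664 lb
Balance tally, oxide-wise, working from each reported weight, at the basis given (oxide sums agree with the targets given rounding of the digits):
  BaO: 29.13·0.7791 = 22.70 lb (target 22.70 lb)
  Al2O3: 17.20·0.003000 + 9.202·0.9960 + 32.77·0.1978 = 15.70 lb (target 15.70 lb)
  CaO: 33.37·0.5582 = 18.63 lb (target 18.63 lb)
  SiO2: 17.20·0.9950 + 32.77·0.6772 = 39.31 lb (target 39.31 lb)
  Na2O: 32.77·0.1118 = 3.664 lb (target 3.664 lb)
Glass mass check: batch total minus LOI = 99.99 lb (the Σ of target masses is 99.99 lb; with the basis standing at 99.99 lb — rounding explains the deltas).
Adding the batch up: Σ batch = 121.7 lb; LOI removed, Σ of batch·LOI: 21.68 lb; the yield ratio, glass ÷ batch: 82.18%.

Revised batch per 99.99 lb vitreous product:
  Aragonite: 33.37 lb
  Quartz sand: 17.20 lb
  Alumina: 9.202 lb
  BaCO3: 29.13 lb
  Soda feldspar: 32.77 lb
Total batch = 121.7 lb; LOI loss = 21.68 lb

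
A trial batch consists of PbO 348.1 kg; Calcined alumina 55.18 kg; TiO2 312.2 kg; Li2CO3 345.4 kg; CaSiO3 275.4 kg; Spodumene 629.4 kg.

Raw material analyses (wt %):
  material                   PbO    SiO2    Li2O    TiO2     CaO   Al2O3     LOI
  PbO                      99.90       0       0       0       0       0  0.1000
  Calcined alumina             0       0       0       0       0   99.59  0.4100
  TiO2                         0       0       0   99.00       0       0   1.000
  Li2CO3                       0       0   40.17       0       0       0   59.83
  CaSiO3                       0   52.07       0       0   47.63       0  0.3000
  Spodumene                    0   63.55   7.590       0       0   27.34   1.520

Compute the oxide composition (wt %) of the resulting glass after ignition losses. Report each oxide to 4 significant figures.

In-progress results appear rounded to four significant figures in the printout. Exact precision is held through every step; each reported result is rounded only once; all derived quantities, which include the yield, the six compositions, ignition loss, glass mass, totals, are re-derived in full precision, precisely as stated by the problem or the answer, using the weight values on 1745 kg of glass.
What the batch supplies per oxide:
  PbO: 348.1·0.9990 = 347.8 kg
  SiO2: 275.4·0.5207 + 629.4·0.6355 = 543.4 kg
  Li2O: 345.4·0.4017 + 629.4·0.07590 = 186.5 kg
  TiO2: 312.2·0.9900 = 309.1 kg
  CaO: 275.4·0.4763 = 131.2 kg
  Al2O3: 55.18·0.9959 + 629.4·0.2734 = 227.0 kg
LOI: 348.1·0.001000 + 55.18·0.004100 + 312.2·0.01000 + 345.4·0.5983 + 275.4·0.003000 + 629.4·0.01520 = 220.7 kg
Glass = total batch minus LOI = 1966 − 220.7 = 1745 kg (the oxide masses sum to this)
each oxide over glass, ×100, is wt %

Glass mass = 1745 kg (batch 1966 − LOI 220.7).
Composition: PbO 19.93%, SiO2 31.14%, Li2O 10.69%, TiO2 17.71%, CaO 7.517%, Al2O3 13.01%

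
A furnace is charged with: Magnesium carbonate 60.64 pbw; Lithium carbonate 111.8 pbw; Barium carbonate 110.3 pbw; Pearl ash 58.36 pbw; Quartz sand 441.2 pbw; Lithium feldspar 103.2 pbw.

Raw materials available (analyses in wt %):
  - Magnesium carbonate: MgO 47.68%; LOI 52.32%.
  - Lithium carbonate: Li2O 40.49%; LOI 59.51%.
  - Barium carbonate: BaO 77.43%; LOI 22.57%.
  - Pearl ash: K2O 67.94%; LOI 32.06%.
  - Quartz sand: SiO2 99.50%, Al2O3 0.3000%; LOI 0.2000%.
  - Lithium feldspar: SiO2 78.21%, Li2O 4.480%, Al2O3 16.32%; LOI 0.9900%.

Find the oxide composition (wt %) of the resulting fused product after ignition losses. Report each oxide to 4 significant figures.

Glass mass = 741.7 pbw (batch 885.5 − LOI 143.8).
Composition: SiO2 70.07%, Li2O 6.726%, K2O 5.346%, BaO 11.51%, Al2O3 2.449%, MgO 3.898%

All arithmetic keeps full float precision at all times — intermediates are shown (rounded to four significant figures) at each printed step; every reported number is rounded exactly once — all derived quantities, which include six oxide percentages, the yield, ignition loss, glass mass, totals, are re-derived in full float precision, as set out in the problem or the answer, starting from the weights at 741.7 pbw of glass.
Delivered oxide masses:
  SiO2: 441.2·0.9950 + 103.2·0.7821 = 519.7 pbw
  Li2O: 111.8·0.4049 + 103.2·0.04480 = 49.89 pbw
  K2O: 58.36·0.6794 = 39.65 pbw
  BaO: 110.3·0.7743 = 85.41 pbw
  Al2O3: 441.2·0.003000 + 103.2·0.1632 = 18.17 pbw
  MgO: 60.64·0.4768 = 28.91 pbw
LOI: 60.64·0.5232 + 111.8·0.5951 + 110.3·0.2257 + 58.36·0.3206 + 441.2·0.002000 + 103.2·0.009900 = 143.8 pbw
Resulting glass, batch − LOI: 885.5 − 143.8 = 741.7 pbw (= Σ oxide masses)
percent share: oxide ÷ glass, ×100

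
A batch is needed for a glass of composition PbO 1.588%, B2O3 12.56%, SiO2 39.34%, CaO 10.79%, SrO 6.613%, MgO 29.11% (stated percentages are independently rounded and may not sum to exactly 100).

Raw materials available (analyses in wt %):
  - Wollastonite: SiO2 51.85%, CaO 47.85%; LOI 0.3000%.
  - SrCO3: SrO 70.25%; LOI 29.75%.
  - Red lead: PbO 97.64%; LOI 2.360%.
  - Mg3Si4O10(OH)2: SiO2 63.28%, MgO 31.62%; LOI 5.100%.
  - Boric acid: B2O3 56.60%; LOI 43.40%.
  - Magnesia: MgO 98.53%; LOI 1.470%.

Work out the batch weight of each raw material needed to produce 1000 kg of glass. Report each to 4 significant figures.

Rounding to 4 significant digits governs each intermediate as shown; every computation runs at full float precision in every operation. Each reported figure takes a single rounding. The derived quantities, including ignition loss, glass mass, the totals, the six compositions, the yield, are re-derived using the weight values for 1000 kg of glass at full precision exactly as printed in problem or answer.
Target masses of each oxide per 1000 kg glass:
  PbO: 1.588% × 1000 = 15.88 kg
  B2O3: 12.56% × 1000 = 125.6 kg
  SiO2: 39.34% × 1000 = 393.4 kg
  CaO: 10.79% × 1000 = 107.9 kg
  SrO: 6.613% × 1000 = 66.13 kg
  MgO: 29.11% × 1000 = 291.1 kg
Sums-versus-targets review from the weights as reported, versus the basis set out (every target is met by its sum net of answer rounding effects):
  PbO: 16.26·0.9764 = 15.88 kg (target 15.88 kg)
  B2O3: 221.9·0.5660 = 125.6 kg (target 125.6 kg)
  SiO2: 225.5·0.5185 + 436.9·0.6328 = 393.4 kg (target 393.4 kg)
  CaO: 225.5·0.4785 = 107.9 kg (target 107.9 kg)
  SrO: 94.14·0.7025 = 66.13 kg (target 66.13 kg)
  MgO: 436.9·0.3162 + 155.2·0.9853 = 291.1 kg (target 291.1 kg)
Glass-mass bookkeeping: batch Σ − ignition loss = 1000 kg (the targets, summed, come to 1000 kg; versus the stated basis of 1000 kg — rounding explains the deltas).
Batch grand total — Σ batch = 1150 kg; LOI loss = Σ batch·LOI = 149.9 kg; yield, glass over the total, = 86.96%.

Batch per 1000 kg glass:
  Wollastonite: 225.5 kg
  SrCO3: 94.14 kg
  Red lead: 16.26 kg
  Mg3Si4O10(OH)2: 436.9 kg
  Boric acid: 221.9 kg
  Magnesia: 155.2 kg
Total batch = 1150 kg; LOI loss = 149.9 kg; yield = 86.96%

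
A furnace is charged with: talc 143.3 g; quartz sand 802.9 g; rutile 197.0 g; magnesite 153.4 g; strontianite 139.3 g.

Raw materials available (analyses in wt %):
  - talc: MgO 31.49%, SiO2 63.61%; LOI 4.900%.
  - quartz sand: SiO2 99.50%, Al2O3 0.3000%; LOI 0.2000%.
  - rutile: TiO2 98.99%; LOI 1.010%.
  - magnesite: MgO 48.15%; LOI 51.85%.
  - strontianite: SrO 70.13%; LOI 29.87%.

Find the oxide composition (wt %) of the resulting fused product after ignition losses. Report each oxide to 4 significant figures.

Glass mass = 1304 g (batch 1436 − LOI 131.8).
Composition: MgO 9.124%, SrO 7.491%, TiO2 14.95%, SiO2 68.25%, Al2O3 0.1847%

Full precision is carried end to end. Mid-chain values appear rounded to 4 significant digits in the working; each reported result undergoes a single rounding — derived quantities (LOI, yield, the five compositions, net glass mass, totals) are rebuilt using the weight values on 1304 g of glass at full precision exactly as shown in the question or the answer.
Oxide masses out of the charge:
  MgO: 143.3·0.3149 + 153.4·0.4815 = 119.0 g
  SrO: 139.3·0.7013 = 97.69 g
  TiO2: 197.0·0.9899 = 195.0 g
  SiO2: 143.3·0.6361 + 802.9·0.9950 = 890.0 g
  Al2O3: 802.9·0.003000 = 2.409 g
LOI: 143.3·0.04900 + 802.9·0.002000 + 197.0·0.01010 + 153.4·0.5185 + 139.3·0.2987 = 131.8 g
Glass = total batch minus LOI = 1436 − 131.8 = 1304 g (matching Σ of the oxides)
oxide / glass × 100 gives the wt %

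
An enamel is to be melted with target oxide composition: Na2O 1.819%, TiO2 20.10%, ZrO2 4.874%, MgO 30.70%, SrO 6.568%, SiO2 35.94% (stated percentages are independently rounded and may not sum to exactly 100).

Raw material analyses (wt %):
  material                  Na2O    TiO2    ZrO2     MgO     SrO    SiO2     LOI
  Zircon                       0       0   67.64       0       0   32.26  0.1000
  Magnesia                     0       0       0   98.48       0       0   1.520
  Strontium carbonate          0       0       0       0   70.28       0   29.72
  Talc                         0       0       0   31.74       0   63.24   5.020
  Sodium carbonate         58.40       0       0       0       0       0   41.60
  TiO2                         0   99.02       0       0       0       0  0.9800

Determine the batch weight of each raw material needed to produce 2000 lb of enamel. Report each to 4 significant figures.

Batch per 2000 lb enamel:
  Zircon: 144.1 lb
  Magnesia: 280.8 lb
  Strontium carbonate: 186.9 lb
  Talc: 1063 lb
  Sodium carbonate: 62.29 lb
  TiO2: 406.0 lb
Total batch = 2143 lb; LOI loss = 143.2 lb; yield = 93.32%

In-progress results are displayed rounded to four significant figures on the page — the whole derivation maintains exact precision all the way through. A single rounding finalizes each reported number — the derived quantities are carried from the weighed amounts for 2000 lb of glass in full precision (the totals, the six compositions, the yield, ignition loss, net glass mass), exactly as shown in the question or the answer.
Per-oxide target masses for 2000 lb enamel:
  Na2O: 1.819% × 2000 = 36.38 lb
  TiO2: 20.10% × 2000 = 402.0 lb
  ZrO2: 4.874% × 2000 = 97.48 lb
  MgO: 30.70% × 2000 = 614.0 lb
  SrO: 6.568% × 2000 = 131.4 lb
  SiO2: 35.94% × 2000 = 718.8 lb
Verifying the oxide balance on the weights just shown, for the quoted basis mass (sum by sum, the targets are met inside rounding margins):
  Na2O: 62.29·0.5840 = 36.38 lb (target 36.38 lb)
  TiO2: 406.0·0.9902 = 402.0 lb (target 402.0 lb)
  ZrO2: 144.1·0.6764 = 97.47 lb (target 97.48 lb)
  MgO: 280.8·0.9848 + 1063·0.3174 = 613.9 lb (target 614.0 lb)
  SrO: 186.9·0.7028 = 131.4 lb (target 131.4 lb)
  SiO2: 144.1·0.3226 + 1063·0.6324 = 718.7 lb (target 718.8 lb)
The glass-mass cross-check: total batch − LOI = 2000 lb (oxide target masses add up to 2000 lb; against the stated basis, 2000 lb — deltas are rounding alone).
Batch total: Σ batch = 2143 lb; LOI removed, Σ of batch·LOI: 143.2 lb; yield, glass over the total, = 93.32%.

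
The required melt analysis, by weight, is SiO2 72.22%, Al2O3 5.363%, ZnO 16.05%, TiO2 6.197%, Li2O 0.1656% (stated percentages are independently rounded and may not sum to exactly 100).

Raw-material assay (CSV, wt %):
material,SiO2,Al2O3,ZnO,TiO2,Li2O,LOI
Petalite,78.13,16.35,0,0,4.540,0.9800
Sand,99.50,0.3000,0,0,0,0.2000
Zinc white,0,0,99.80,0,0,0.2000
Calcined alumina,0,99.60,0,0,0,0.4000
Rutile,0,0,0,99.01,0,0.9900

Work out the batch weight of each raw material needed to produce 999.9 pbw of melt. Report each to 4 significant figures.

The intermediate values are printed rounded off to 4 significant digits across the worked steps — every computation maintains full precision through every step. A single rounding yields each reported value. Derived quantities, including yield, totals, net glass mass, ignition loss, five oxide percentages, are re-derived starting from the weights at 999.9 pbw of glass at exact precision, exactly as printed in question or answer.
Target oxide masses per 999.9 pbw melt:
  SiO2: 72.22% × 999.9 = 722.1 pbw
  Al2O3: 5.363% × 999.9 = 53.62 pbw
  ZnO: 16.05% × 999.9 = 160.5 pbw
  TiO2: 6.197% × 999.9 = 61.96 pbw
  Li2O: 0.1656% × 999.9 = 1.656 pbw
Per-oxide balance check with the batch weights as given, at the basis given (every target is met by its sum given rounding of the digits):
  SiO2: 36.47·0.7813 + 697.1·0.9950 = 722.1 pbw (target 722.1 pbw)
  Al2O3: 36.47·0.1635 + 697.1·0.003000 + 45.75·0.9960 = 53.62 pbw (target 53.62 pbw)
  ZnO: 160.8·0.9980 = 160.5 pbw (target 160.5 pbw)
  TiO2: 62.58·0.9901 = 61.96 pbw (target 61.96 pbw)
  Li2O: 36.47·0.04540 = 1.656 pbw (target 1.656 pbw)
Glass-mass closure: net batch after ignition = 999.8 pbw (targets for the oxides total 999.9 pbw; stated basis 999.9 pbw — differing by rounding only).
Adding the batch up: Σ batch = 1003 pbw; Σ batch·LOI gives LOI loss = 2.876 pbw; yield: glass divided by total = 99.71%.

Batch per 999.9 pbw melt:
  Petalite: 36.47 pbw
  Sand: 697.1 pbw
  Zinc white: 160.8 pbw
  Calcined alumina: 45.75 pbw
  Rutile: 62.58 pbw
Total batch = 1003 pbw; LOI loss = 2.876 pbw; yield = 99.71%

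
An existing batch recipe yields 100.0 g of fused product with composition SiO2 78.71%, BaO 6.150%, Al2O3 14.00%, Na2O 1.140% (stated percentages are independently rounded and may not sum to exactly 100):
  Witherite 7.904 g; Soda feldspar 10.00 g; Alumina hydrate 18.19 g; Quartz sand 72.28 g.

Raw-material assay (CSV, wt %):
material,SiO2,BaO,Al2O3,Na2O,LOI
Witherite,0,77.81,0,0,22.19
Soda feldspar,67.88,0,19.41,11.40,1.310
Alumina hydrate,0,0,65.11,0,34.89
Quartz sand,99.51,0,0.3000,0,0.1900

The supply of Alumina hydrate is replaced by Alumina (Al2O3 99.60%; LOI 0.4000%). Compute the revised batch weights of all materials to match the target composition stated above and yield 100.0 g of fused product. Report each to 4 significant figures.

Revised batch per 100.0 g fused product:
  Witherite: 7.904 g
  Soda feldspar: 10.00 g
  Alumina: 11.89 g
  Quartz sand: 72.28 g
Total batch = 102.1 g; LOI loss = 2.070 g

The whole derivation carries full float precision throughout — working values are printed (rounded to four significant figures) on the page — each reported number includes exactly one rounding; the derived quantities are rebuilt from the weighed amounts at 100.0 g of glass at full float precision (ignition loss, four oxide percentages, the yield, totals, net glass mass), as written in question or answer.
Target oxide masses per 100.0 g fused product:
  SiO2: 78.71% × 100.0 = 78.71 g
  BaO: 6.150% × 100.0 = 6.150 g
  Al2O3: 14.00% × 100.0 = 14.00 g
  Na2O: 1.140% × 100.0 = 1.140 g
Oxide-by-oxide audit given the weights on record, relative to the basis at hand (target by target, the sums agree up to rounding of the answer):
  SiO2: 10.00·0.6788 + 72.28·0.9951 = 78.71 g (target 78.71 g)
  BaO: 7.904·0.7781 = 6.150 g (target 6.150 g)
  Al2O3: 10.00·0.1941 + 11.89·0.9960 + 72.28·0.003000 = 14.00 g (target 14.00 g)
  Na2O: 10.00·0.1140 = 1.140 g (target 1.140 g)
Glass-mass bookkeeping: Σ batch − LOI loss = 100.0 g (oxide target masses add up to 100.0 g; the stated basis being 100.0 g — deltas are rounding alone).
Batch total: Σ batch = 102.1 g; LOI loss = Σ batch·LOI = 2.070 g; the yield ratio, glass ÷ batch: 97.97%.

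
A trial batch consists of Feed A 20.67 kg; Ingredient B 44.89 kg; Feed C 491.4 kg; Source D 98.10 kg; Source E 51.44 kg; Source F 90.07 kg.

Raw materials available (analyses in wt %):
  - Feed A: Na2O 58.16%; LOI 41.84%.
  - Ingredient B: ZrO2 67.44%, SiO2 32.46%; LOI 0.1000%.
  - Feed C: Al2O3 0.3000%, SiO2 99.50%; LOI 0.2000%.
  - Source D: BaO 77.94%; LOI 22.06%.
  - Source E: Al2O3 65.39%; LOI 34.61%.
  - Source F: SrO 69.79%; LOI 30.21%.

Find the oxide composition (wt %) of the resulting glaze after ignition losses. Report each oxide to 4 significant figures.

In-progress results appear, rounded to 4 significant digits, as written — every computation keeps full float precision through every step. Each reported value carries a single rounding; the derived quantities (glass mass, ignition loss, totals, the yield, the six compositions) are rebuilt from the weighed amounts for 720.2 kg of glass at full float precision as given in question or answer.
Oxide-by-oxide delivered mass:
  SrO: 90.07·0.6979 = 62.86 kg
  BaO: 98.10·0.7794 = 76.46 kg
  Al2O3: 491.4·0.003000 + 51.44·0.6539 = 35.11 kg
  ZrO2: 44.89·0.6744 = 30.27 kg
  Na2O: 20.67·0.5816 = 12.02 kg
  SiO2: 44.89·0.3246 + 491.4·0.9950 = 503.5 kg
LOI: 20.67·0.4184 + 44.89·0.001000 + 491.4·0.002000 + 98.10·0.2206 + 51.44·0.3461 + 90.07·0.3021 = 76.33 kg
The glass mass, total less LOI, = 796.6 − 76.33 = 720.2 kg (equal to the oxide-mass sum)
percent share: oxide ÷ glass, ×100

Glass mass = 720.2 kg (batch 796.6 − LOI 76.33).
Composition: SrO 8.728%, BaO 10.62%, Al2O3 4.875%, ZrO2 4.203%, Na2O 1.669%, SiO2 69.91%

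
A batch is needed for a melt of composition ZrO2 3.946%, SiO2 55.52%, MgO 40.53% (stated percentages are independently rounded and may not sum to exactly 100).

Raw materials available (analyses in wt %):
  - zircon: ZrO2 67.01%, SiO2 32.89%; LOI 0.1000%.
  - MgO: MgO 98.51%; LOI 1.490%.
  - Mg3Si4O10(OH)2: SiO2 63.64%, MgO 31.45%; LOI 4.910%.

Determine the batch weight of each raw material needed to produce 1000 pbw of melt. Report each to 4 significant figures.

Intermediates appear with 4-significant-figure rounding at each printed step; all internal work keeps full float precision all the way through — exactly one rounding lands on every reported value. The derived quantities are carried starting from the weights on 1000 pbw of glass at exact precision (totals, glass mass, the yield, the three compositions, ignition loss), as written in the problem or the answer.
The oxide mass targets at 1000 pbw melt:
  ZrO2: 3.946% × 1000 = 39.46 pbw
  SiO2: 55.52% × 1000 = 555.2 pbw
  MgO: 40.53% × 1000 = 405.3 pbw
A balance pass over the oxides, with the batch weights as given, on the stated basis (target by target, the sums agree given rounding of the digits):
  ZrO2: 58.89·0.6701 = 39.46 pbw (target 39.46 pbw)
  SiO2: 58.89·0.3289 + 842.0·0.6364 = 555.2 pbw (target 555.2 pbw)
  MgO: 142.6·0.9851 + 842.0·0.3145 = 405.3 pbw (target 405.3 pbw)
Consistency of the glass mass: batch total minus LOI = 1000 pbw (summing oxide targets gives 1000 pbw; against the stated basis, 1000 pbw — gaps are rounding artifacts).
Batch total: Σ batch = 1043 pbw; LOI loss = Σ batch·LOI = 43.53 pbw; the yield ratio, glass ÷ batch: 95.83%.

Batch per 1000 pbw melt:
  zircon: 58.89 pbw
  MgO: 142.6 pbw
  Mg3Si4O10(OH)2: 842.0 pbw
Total batch = 1043 pbw; LOI loss = 43.53 pbw; yield = 95.83%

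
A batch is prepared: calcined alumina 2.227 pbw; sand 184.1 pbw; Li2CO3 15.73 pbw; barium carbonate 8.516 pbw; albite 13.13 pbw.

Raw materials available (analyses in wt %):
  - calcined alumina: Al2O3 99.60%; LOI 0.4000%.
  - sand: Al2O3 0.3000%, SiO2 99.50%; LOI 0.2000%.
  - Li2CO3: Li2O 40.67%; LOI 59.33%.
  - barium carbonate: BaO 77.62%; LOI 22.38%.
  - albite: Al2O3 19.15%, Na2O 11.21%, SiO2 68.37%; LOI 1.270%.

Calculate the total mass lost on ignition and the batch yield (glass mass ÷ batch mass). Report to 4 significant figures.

Mid-chain values are displayed rounded off to 4 significant digits in the printout — all internal work holds full precision in every operation — every reported number takes a single rounding — all derived quantities are carried using the weight values for 211.9 pbw of glass at exact precision (LOI, the yield, the totals, the five compositions, glass mass) as set out in the question or the answer.
Per-material ignition loss:
  calcined alumina: 2.227 × 0.004000 = 0.008908 pbw
  sand: 184.1 × 0.002000 = 0.3682 pbw
  Li2CO3: 15.73 × 0.5933 = 9.333 pbw
  barium carbonate: 8.516 × 0.2238 = 1.906 pbw
  albite: 13.13 × 0.01270 = 0.1668 pbw
Total LOI = 11.78 pbw
Glass = batch − LOI = 223.7 − 11.78 = 211.9 pbw

LOI loss = 11.78 pbw; glass = 211.9 pbw; yield = 94.73%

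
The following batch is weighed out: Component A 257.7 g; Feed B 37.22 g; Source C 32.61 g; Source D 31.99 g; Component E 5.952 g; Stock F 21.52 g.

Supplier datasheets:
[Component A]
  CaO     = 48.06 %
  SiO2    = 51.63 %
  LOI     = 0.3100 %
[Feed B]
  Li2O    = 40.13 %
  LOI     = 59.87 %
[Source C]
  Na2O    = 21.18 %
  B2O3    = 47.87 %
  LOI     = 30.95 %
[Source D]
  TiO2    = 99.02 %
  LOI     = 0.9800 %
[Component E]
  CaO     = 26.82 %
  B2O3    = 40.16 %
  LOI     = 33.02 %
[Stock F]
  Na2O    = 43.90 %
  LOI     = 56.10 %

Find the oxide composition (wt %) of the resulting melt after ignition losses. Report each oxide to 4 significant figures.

Glass mass = 339.5 g (batch 387.0 − LOI 47.53).
Composition: TiO2 9.331%, Na2O 4.818%, CaO 36.95%, B2O3 5.303%, SiO2 39.19%, Li2O 4.400%

All arithmetic carries full precision throughout — the intermediate values are printed (rounded to four significant figures) in the printout — each reported figure undergoes a single rounding; all derived quantities (totals, ignition loss, the six compositions, glass mass, yield) are recomputed from the batch weights on 339.5 g of glass in exact precision, precisely as stated by problem or answer.
Oxide-by-oxide delivered mass:
  TiO2: 31.99·0.9902 = 31.68 g
  Na2O: 32.61·0.2118 + 21.52·0.4390 = 16.35 g
  CaO: 257.7·0.4806 + 5.952·0.2682 = 125.4 g
  B2O3: 32.61·0.4787 + 5.952·0.4016 = 18.00 g
  SiO2: 257.7·0.5163 = 133.1 g
  Li2O: 37.22·0.4013 = 14.94 g
LOI: 257.7·0.003100 + 37.22·0.5987 + 32.61·0.3095 + 31.99·0.009800 + 5.952·0.3302 + 21.52·0.5610 = 47.53 g
Glass mass = batch − LOI = 387.0 − 47.53 = 339.5 g (= the summed oxide contributions)
wt % = 100 × oxide mass / glass mass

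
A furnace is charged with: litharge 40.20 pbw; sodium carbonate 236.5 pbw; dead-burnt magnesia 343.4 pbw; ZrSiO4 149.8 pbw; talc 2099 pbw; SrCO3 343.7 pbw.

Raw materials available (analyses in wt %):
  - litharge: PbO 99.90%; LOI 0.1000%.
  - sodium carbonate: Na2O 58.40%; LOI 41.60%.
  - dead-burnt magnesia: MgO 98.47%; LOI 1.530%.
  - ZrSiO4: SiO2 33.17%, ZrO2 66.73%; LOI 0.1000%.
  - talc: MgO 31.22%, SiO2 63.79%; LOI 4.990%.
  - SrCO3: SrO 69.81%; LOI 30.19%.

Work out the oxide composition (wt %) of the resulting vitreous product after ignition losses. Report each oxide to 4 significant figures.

Glass mass = 2900 pbw (batch 3213 − LOI 312.3).
Composition: PbO 1.385%, MgO 34.25%, SrO 8.273%, Na2O 4.762%, SiO2 47.88%, ZrO2 3.447%

All internal work carries full float precision through every step — values along the way are displayed rounded to 4 significant digits within the worked lines — every reported figure takes just one rounding; all derived quantities (net glass mass, ignition loss, the yield, six oxide percentages, totals) are carried starting from the weights at 2900 pbw of glass at full precision precisely as stated by problem or answer.
Oxide-by-oxide delivered mass:
  PbO: 40.20·0.9990 = 40.16 pbw
  MgO: 343.4·0.9847 + 2099·0.3122 = 993.5 pbw
  SrO: 343.7·0.6981 = 239.9 pbw
  Na2O: 236.5·0.5840 = 138.1 pbw
  SiO2: 149.8·0.3317 + 2099·0.6379 = 1389 pbw
  ZrO2: 149.8·0.6673 = 99.96 pbw
LOI: 40.20·0.001000 + 236.5·0.4160 + 343.4·0.01530 + 149.8·0.001000 + 2099·0.04990 + 343.7·0.3019 = 312.3 pbw
Glass mass = batch − LOI = 3213 − 312.3 = 2900 pbw (= the summed oxide contributions)
wt % = oxide mass / glass mass × 100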